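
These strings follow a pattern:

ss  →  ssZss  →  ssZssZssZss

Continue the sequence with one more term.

Every step duplicates the string with 'Z' between the halves.
One more doubling of ssZssZssZss gives the answer.

ssZssZssZssZssZssZssZss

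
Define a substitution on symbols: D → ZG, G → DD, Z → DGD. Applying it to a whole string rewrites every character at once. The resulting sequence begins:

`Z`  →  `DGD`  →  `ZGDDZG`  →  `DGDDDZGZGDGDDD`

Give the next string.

ZGDDZGZGZGDGDDDDGDDDZGDDZGZGZG

Replace each of the 14 characters of DGDDDZGZGDGDDD in place — ZG DD ZG ZG ZG DGD DD DGD DD ZG DD ZG ZG ZG — and concatenate.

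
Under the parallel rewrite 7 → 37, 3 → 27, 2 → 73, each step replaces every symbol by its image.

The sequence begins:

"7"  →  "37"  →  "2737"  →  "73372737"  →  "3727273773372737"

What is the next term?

27377337733727373727273773372737

Applying the rule to each of the 16 symbols of 3727273773372737 gives the pieces 27 37 73 37 73 37 27 37 37 27 27 37 73 37 27 37, which concatenate to the answer.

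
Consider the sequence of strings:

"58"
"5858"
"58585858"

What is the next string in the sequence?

Each string is two copies of the previous one concatenated.
Doubling 58585858:

5858585858585858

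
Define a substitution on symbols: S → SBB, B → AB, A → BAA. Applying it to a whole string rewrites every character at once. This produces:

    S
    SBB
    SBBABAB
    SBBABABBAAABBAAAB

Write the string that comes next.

Rewriting the 17 symbols of SBBABABBAAABBAAAB one by one yields SBB AB AB BAA AB BAA AB AB BAA BAA BAA AB AB BAA BAA BAA AB; concatenated:

SBBABABBAAABBAAABABBAABAABAAABABBAABAABAAAB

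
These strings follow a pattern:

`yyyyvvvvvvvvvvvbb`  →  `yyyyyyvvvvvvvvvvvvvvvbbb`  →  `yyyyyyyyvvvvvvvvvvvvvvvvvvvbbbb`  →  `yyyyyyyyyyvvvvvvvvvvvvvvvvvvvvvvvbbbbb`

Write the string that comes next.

yyyyyyyyyyyyvvvvvvvvvvvvvvvvvvvvvvvvvvvbbbbbb

Term n consists of 2n y's, followed by 4n+3 v's, followed by n b's, where the shown terms are n = 2, 3, 4, 5.
Setting n = 6 gives 12, 27, 6 characters in each block.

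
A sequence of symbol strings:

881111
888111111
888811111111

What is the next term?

Each string has the form 8^{n} 1^{2n}, where the shown terms are n = 2, 3, 4.
For the next term, n = 5, so the run lengths are 5, 10.

888881111111111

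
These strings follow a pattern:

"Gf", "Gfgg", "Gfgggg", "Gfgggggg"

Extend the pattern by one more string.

Each term is the previous one with gg appended.
So the next term is Gfgggggg·gg.

Gfgggggggg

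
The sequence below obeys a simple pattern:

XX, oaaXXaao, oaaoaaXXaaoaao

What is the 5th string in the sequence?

Each term wraps the previous one in oaa on the left and aao on the right.
From oaaoaaXXaaoaao, 2 further steps: oaaoaaXXaaoaao → oaaoaaoaaXXaaoaaoaao → (answer).

oaaoaaoaaoaaXXaaoaaoaaoaao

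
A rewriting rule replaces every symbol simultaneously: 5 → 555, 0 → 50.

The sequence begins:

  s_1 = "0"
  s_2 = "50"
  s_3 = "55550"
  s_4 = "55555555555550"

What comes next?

φ(55555555555550) expands symbol-by-symbol to 555 555 555 555 555 555 555 555 555 555 555 555 555 50; joining the 14 pieces gives the next term.

55555555555555555555555555555555555555550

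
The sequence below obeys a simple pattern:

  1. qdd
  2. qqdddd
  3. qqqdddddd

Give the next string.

Each string has the form q^{n} d^{2n} (n = 1, 2, …).
Setting n = 4 gives 4, 8 characters in each block.

qqqqdddddddd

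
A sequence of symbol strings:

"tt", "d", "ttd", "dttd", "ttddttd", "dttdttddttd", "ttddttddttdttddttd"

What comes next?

dttdttddttdttddttddttdttddttd

Each term (from the third on) is the two preceding terms concatenated in order: term 3 = tt·d = ttd.
So term 8 is dttdttddttd·ttddttddttdttddttd.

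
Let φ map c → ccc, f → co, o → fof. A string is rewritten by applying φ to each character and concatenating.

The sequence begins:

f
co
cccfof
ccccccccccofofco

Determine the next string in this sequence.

ccccccccccccccccccccccccccccccfofcofofcocccfof

Applying the rule to each of the 16 symbols of ccccccccccofofco gives the pieces ccc ccc ccc ccc ccc ccc ccc ccc ccc ccc fof co fof co ccc fof, which concatenate to the answer.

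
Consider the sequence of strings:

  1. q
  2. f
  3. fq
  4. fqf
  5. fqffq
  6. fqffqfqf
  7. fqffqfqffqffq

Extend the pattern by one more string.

fqffqfqffqffqfqffqfqf

Each term (from the third on) is the previous term followed by the one before it: term 3 = f·q = fq.
The next term joins fqffqfqffqffq and fqffqfqf.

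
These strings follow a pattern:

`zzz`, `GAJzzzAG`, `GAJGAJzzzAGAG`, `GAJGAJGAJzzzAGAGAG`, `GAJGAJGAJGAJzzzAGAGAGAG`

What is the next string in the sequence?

Each term wraps the previous one in GAJ on the left and AG on the right.
One more step from GAJGAJGAJGAJzzzAGAGAGAG gives the answer.

GAJGAJGAJGAJGAJzzzAGAGAGAGAG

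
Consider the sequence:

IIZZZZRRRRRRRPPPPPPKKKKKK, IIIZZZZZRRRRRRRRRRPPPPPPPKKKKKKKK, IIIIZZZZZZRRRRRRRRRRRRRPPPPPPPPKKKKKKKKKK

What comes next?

IIIIIZZZZZZZRRRRRRRRRRRRRRRRPPPPPPPPPKKKKKKKKKKKK

Term n consists of n-1 I's, followed by n+1 Z's, followed by 3n-2 R's, followed by n+3 P's, followed by 2n K's, where the shown terms are n = 3, 4, 5.
For the next term, n = 6, so the run lengths are 5, 7, 16, 9, 12.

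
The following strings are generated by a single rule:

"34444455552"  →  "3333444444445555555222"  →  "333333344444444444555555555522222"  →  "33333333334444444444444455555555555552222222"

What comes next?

The n-th term is 3n-2 3's then 3n+2 4's then 3n+1 5's then 2n-1 2's (n = 1, 2, …).
At n = 5 the blocks have lengths 13, 17, 16, 9.

3333333333333444444444444444445555555555555555222222222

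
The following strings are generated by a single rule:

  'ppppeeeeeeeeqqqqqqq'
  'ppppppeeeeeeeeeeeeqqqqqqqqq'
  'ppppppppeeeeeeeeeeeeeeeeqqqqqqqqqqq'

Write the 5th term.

The n-th term is 2n p's then 4n e's then 2n+3 q's, where the shown terms are n = 2, 3, 4.
For term 5, n = 6, so the run lengths are 12, 24, 15.

ppppppppppppeeeeeeeeeeeeeeeeeeeeeeeeqqqqqqqqqqqqqqq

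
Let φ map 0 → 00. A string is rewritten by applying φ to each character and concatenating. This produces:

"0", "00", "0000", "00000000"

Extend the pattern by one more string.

0000000000000000

Expanding 00000000: 0→00, 0→00, 0→00, 0→00, 0→00, 0→00, 0→00, 0→00. Concatenated: 00 00 00 00 00 00 00 00.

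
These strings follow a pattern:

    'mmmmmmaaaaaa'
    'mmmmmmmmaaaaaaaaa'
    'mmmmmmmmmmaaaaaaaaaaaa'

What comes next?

Term n consists of 2n+2 m's, followed by 3n a's, where the shown terms are n = 2, 3, 4.
At n = 5 the blocks have lengths 12, 15.

mmmmmmmmmmmmaaaaaaaaaaaaaaa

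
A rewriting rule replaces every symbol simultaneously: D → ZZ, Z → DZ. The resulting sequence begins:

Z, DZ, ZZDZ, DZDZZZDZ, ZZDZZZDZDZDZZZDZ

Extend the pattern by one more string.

Rewriting the 16 symbols of ZZDZZZDZDZDZZZDZ one by one yields DZ DZ ZZ DZ DZ DZ ZZ DZ ZZ DZ ZZ DZ DZ DZ ZZ DZ; concatenated:

DZDZZZDZDZDZZZDZZZDZZZDZDZDZZZDZ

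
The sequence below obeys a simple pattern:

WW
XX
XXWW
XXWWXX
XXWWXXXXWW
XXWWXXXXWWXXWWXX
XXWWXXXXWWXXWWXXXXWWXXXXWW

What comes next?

This is a Fibonacci-style word recurrence s(k) = s(k−1)·s(k−2): e.g. XX·WW = XXWW.
So term 8 is XXWWXXXXWWXXWWXXXXWWXXXXWW·XXWWXXXXWWXXWWXX.

XXWWXXXXWWXXWWXXXXWWXXXXWWXXWWXXXXWWXXWWXX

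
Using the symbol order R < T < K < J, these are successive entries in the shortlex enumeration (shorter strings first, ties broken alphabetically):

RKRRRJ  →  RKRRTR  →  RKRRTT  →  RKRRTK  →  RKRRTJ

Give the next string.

RKRRKR

The successor of RKRRTJ increments the rightmost position that isn't already J and resets every position after it to R.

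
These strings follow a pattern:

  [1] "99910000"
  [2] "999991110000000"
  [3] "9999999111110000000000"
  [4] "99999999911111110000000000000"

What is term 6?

The n-th term is 2n+1 9's then 2n-1 1's then 3n+1 0's (n = 1, 2, …).
At n = 6 the blocks have lengths 13, 11, 19.

9999999999999111111111110000000000000000000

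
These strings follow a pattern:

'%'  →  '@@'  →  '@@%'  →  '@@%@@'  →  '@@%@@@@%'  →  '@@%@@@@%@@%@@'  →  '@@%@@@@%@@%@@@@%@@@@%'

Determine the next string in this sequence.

Each term (from the third on) is the previous term followed by the one before it: term 3 = @@·% = @@%.
So term 8 is @@%@@@@%@@%@@@@%@@@@%·@@%@@@@%@@%@@.

@@%@@@@%@@%@@@@%@@@@%@@%@@@@%@@%@@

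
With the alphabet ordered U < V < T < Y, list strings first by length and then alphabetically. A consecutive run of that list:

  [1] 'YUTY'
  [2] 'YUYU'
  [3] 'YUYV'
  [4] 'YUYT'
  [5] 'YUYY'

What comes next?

The successor of YUYY increments the rightmost position that isn't already Y and resets every position after it to U.

YVUU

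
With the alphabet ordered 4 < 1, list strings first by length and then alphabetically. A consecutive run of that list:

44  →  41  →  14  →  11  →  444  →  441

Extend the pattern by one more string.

Treat 441 as a base-2 numeral over the given alphabet and add one, carrying through any trailing 1's.

414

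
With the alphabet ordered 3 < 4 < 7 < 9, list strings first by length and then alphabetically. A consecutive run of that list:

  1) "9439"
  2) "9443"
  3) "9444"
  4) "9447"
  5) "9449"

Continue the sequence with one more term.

9473

Find the rightmost character of 9449 below 9, bump it to the next letter, and reset everything to its right to 3.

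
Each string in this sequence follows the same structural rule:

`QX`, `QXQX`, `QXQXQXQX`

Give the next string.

Each string is two copies of the previous one concatenated.
Doubling QXQXQXQX:

QXQXQXQXQXQXQXQX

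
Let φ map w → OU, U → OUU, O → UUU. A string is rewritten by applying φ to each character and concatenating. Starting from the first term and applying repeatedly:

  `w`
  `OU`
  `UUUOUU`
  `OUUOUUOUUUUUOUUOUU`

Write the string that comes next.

UUUOUUOUUUUUOUUOUUUUUOUUOUUOUUOUUOUUUUUOUUOUUUUUOUUOUU

Replace each of the 18 characters of OUUOUUOUUUUUOUUOUU in place — UUU OUU OUU UUU OUU OUU UUU OUU OUU OUU OUU OUU UUU OUU OUU UUU OUU OUU — and concatenate.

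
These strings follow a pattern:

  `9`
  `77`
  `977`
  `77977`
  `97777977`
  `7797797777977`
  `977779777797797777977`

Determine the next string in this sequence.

From term 3 onward, concatenate the second-to-last term with the last: 9·77 = 977, 77·977 = 77977, …
The next term joins 7797797777977 and 977779777797797777977.

7797797777977977779777797797777977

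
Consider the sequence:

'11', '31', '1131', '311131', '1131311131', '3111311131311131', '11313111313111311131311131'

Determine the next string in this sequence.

This is a Fibonacci-style word recurrence s(k) = s(k−2)·s(k−1): e.g. 11·31 = 1131.
The next term joins 3111311131311131 and 11313111313111311131311131.

311131113131113111313111313111311131311131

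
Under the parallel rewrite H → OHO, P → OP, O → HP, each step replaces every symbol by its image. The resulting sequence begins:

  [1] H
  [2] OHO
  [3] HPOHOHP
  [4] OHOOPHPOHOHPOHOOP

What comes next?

HPOHOHPHPOPOHOOPHPOHOHPOHOOPHPOHOHPHPOP

φ(OHOOPHPOHOHPOHOOP) expands symbol-by-symbol to HP OHO HP HP OP OHO OP HP OHO HP OHO OP HP OHO HP HP OP; joining the 17 pieces gives the next term.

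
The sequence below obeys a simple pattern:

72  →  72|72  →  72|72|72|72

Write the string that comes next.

s(k+1) = s(k)·|·s(k) — each term doubles the last with '|' between the halves.
So the next term is two copies of 72|72|72|72 with '|' between the halves.

72|72|72|72|72|72|72|72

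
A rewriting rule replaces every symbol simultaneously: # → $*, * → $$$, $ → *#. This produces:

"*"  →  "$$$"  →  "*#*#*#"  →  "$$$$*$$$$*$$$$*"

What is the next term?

φ($$$$*$$$$*$$$$*) expands symbol-by-symbol to *# *# *# *# $$$ *# *# *# *# $$$ *# *# *# *# $$$; joining the 15 pieces gives the next term.

*#*#*#*#$$$*#*#*#*#$$$*#*#*#*#$$$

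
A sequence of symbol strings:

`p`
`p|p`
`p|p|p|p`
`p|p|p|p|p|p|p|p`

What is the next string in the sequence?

Every step duplicates the string with '|' between the halves.
So the next term is two copies of p|p|p|p|p|p|p|p with '|' between the halves.

p|p|p|p|p|p|p|p|p|p|p|p|p|p|p|p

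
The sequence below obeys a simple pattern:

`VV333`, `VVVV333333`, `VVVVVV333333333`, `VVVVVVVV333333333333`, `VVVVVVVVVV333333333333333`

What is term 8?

Term n consists of 2n V's, followed by 3n 3's (n = 1, 2, …).
Setting n = 8 gives 16, 24 characters in each block.

VVVVVVVVVVVVVVVV333333333333333333333333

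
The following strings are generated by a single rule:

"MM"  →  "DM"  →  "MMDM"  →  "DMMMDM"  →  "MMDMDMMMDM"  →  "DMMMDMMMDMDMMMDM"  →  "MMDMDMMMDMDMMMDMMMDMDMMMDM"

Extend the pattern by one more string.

This is a Fibonacci-style word recurrence s(k) = s(k−2)·s(k−1): e.g. MM·DM = MMDM.
So term 8 is DMMMDMMMDMDMMMDM·MMDMDMMMDMDMMMDMMMDMDMMMDM.

DMMMDMMMDMDMMMDMMMDMDMMMDMDMMMDMMMDMDMMMDM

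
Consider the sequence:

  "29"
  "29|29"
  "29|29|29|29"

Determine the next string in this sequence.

29|29|29|29|29|29|29|29

s(k+1) = s(k)·|·s(k) — each term doubles the last with '|' between the halves.
So the next term is two copies of 29|29|29|29 with '|' between the halves.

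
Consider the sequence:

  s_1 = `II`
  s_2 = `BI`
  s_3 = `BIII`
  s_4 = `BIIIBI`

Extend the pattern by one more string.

BIIIBIBIII

Each term (from the third on) is the previous term followed by the one before it: term 3 = BI·II = BIII.
The next term joins BIIIBI and BIII.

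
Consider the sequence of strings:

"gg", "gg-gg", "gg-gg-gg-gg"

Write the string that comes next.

gg-gg-gg-gg-gg-gg-gg-gg

s(k+1) = s(k)·-·s(k) — each term doubles the last with '-' between the halves.
So the next term is two copies of gg-gg-gg-gg with '-' between the halves.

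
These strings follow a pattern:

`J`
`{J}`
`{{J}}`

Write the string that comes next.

{{{J}}}

Each term wraps the previous one in { on the left and } on the right.
So the next term is {·{{J}}·}.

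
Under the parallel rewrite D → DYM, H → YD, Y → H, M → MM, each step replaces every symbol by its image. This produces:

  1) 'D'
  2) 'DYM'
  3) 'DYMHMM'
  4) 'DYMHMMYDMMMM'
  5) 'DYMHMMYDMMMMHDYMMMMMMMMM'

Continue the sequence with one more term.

Rewriting the 24 symbols of DYMHMMYDMMMMHDYMMMMMMMMM one by one yields DYM H MM YD MM MM H DYM MM MM MM MM YD DYM H MM MM MM MM MM MM MM MM MM; concatenated:

DYMHMMYDMMMMHDYMMMMMMMMMYDDYMHMMMMMMMMMMMMMMMMMM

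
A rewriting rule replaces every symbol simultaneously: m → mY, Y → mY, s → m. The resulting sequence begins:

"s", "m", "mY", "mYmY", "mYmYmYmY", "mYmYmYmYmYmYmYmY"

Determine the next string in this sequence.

Replace each of the 16 characters of mYmYmYmYmYmYmYmY in place — mY mY mY mY mY mY mY mY mY mY mY mY mY mY mY mY — and concatenate.

mYmYmYmYmYmYmYmYmYmYmYmYmYmYmYmY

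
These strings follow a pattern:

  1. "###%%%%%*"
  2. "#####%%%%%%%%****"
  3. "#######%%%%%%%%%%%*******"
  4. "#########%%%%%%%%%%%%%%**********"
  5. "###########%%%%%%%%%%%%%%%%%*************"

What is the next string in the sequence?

Term n consists of 2n+1 #'s, followed by 3n+2 %'s, followed by 3n-2 *'s (n = 1, 2, …).
For the next term, n = 6, so the run lengths are 13, 20, 16.

#############%%%%%%%%%%%%%%%%%%%%****************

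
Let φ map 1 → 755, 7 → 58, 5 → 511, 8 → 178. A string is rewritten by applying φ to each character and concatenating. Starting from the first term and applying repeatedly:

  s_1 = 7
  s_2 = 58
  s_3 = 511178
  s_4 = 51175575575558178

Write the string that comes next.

Applying the rule to each of the 17 symbols of 51175575575558178 gives the pieces 511 755 755 58 511 511 58 511 511 58 511 511 511 178 755 58 178, which concatenate to the answer.

51175575558511511585115115851151151117875558178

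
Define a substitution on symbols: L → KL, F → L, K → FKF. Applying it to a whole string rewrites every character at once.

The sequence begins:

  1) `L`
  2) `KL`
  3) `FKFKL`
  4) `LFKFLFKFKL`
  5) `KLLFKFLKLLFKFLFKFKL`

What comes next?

FKFKLKLLFKFLKLFKFKLKLLFKFLKLLFKFLFKFKL

Replace each of the 19 characters of KLLFKFLKLLFKFLFKFKL in place — FKF KL KL L FKF L KL FKF KL KL L FKF L KL L FKF L FKF KL — and concatenate.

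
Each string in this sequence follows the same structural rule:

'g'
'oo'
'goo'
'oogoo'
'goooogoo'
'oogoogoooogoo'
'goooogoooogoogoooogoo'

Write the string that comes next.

oogoogoooogoogoooogoooogoogoooogoo

From term 3 onward, concatenate the second-to-last term with the last: g·oo = goo, oo·goo = oogoo, …
So term 8 is oogoogoooogoo·goooogoooogoogoooogoo.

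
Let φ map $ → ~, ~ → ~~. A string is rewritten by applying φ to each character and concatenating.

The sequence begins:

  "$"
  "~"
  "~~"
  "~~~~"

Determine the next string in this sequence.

Apply φ to ~~~~ symbol by symbol: ~→~~, ~→~~, ~→~~, ~→~~; joined: ~~ ~~ ~~ ~~.

~~~~~~~~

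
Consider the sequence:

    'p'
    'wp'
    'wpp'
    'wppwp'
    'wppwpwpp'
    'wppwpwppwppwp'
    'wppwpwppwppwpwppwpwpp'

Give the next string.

This is a Fibonacci-style word recurrence s(k) = s(k−1)·s(k−2): e.g. wp·p = wpp.
So term 8 is wppwpwppwppwpwppwpwpp·wppwpwppwppwp.

wppwpwppwppwpwppwpwppwppwpwppwppwp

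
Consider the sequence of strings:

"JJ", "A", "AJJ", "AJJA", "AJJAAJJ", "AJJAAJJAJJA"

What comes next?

From term 3 onward, concatenate the last term with the second-to-last: A·JJ = AJJ, AJJ·A = AJJA, …
Continuing: AJJAAJJAJJA · AJJAAJJ gives term 7.

AJJAAJJAJJAAJJAAJJ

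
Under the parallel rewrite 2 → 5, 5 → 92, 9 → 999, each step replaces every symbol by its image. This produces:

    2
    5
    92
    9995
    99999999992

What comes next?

Expanding 99999999992: 9→999, 9→999, 9→999, 9→999, 9→999, 9→999, 9→999, 9→999, 9→999, 9→999, 2→5. Concatenated: 999 999 999 999 999 999 999 999 999 999 5.

9999999999999999999999999999995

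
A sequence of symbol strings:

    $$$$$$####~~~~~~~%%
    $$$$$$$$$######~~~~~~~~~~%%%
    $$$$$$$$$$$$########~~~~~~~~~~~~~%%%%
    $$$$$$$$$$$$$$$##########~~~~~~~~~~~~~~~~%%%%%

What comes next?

Reading off run lengths: $ runs 6, 9, 12, 15; # runs 4, 6, 8, 10; ~ runs 7, 10, 13, 16; % runs 2, 3, 4, 5 — each is linear in n, where the shown terms are n = 2, 3, 4, 5.
Setting n = 6 gives 18, 12, 19, 6 characters in each block.

$$$$$$$$$$$$$$$$$$############~~~~~~~~~~~~~~~~~~~%%%%%%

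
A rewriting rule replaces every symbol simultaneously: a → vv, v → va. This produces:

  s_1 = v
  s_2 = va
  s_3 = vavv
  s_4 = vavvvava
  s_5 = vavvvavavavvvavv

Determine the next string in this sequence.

φ(vavvvavavavvvavv) expands symbol-by-symbol to va vv va va va vv va vv va vv va va va vv va va; joining the 16 pieces gives the next term.

vavvvavavavvvavvvavvvavavavvvava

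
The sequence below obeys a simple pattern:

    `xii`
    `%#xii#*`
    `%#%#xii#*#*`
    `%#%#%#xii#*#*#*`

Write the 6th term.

Every step adds %# to the front and #* to the end of the previous string.
From %#%#%#xii#*#*#*, 2 further steps: %#%#%#xii#*#*#* → %#%#%#%#xii#*#*#*#* → (answer).

%#%#%#%#%#xii#*#*#*#*#*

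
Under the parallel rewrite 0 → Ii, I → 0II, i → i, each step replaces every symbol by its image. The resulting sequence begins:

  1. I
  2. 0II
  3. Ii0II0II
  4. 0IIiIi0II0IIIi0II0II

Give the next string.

φ(0IIiIi0II0IIIi0II0II) expands symbol-by-symbol to Ii 0II 0II i 0II i Ii 0II 0II Ii 0II 0II 0II i Ii 0II 0II Ii 0II 0II; joining the 20 pieces gives the next term.

Ii0II0IIi0IIiIi0II0IIIi0II0II0IIiIi0II0IIIi0II0II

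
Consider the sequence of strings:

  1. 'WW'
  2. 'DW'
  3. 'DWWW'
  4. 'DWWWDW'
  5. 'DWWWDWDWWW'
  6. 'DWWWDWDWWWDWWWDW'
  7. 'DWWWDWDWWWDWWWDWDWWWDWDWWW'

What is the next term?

Each term (from the third on) is the previous term followed by the one before it: term 3 = DW·WW = DWWW.
The next term joins DWWWDWDWWWDWWWDWDWWWDWDWWW and DWWWDWDWWWDWWWDW.

DWWWDWDWWWDWWWDWDWWWDWDWWWDWWWDWDWWWDWWWDW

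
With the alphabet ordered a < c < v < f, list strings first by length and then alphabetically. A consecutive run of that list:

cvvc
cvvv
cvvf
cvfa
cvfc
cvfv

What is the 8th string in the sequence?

Advancing 2 positions from cvfv through cvfv → cvff reaches term 8.

cfaa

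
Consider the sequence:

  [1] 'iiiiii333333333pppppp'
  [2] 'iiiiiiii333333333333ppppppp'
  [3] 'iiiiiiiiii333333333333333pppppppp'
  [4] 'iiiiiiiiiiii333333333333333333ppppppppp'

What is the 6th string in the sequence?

Term n consists of 2n i's, followed by 3n 3's, followed by n+3 p's, where the shown terms are n = 3, 4, 5, 6.
For term 6, n = 8, so the run lengths are 16, 24, 11.

iiiiiiiiiiiiiiii333333333333333333333333ppppppppppp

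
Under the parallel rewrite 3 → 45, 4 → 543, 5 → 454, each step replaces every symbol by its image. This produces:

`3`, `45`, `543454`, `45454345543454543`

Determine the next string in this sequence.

Rewriting the 17 symbols of 45454345543454543 one by one yields 543 454 543 454 543 45 543 454 454 543 45 543 454 543 454 543 45; concatenated:

543454543454543455434544545434554345454345454345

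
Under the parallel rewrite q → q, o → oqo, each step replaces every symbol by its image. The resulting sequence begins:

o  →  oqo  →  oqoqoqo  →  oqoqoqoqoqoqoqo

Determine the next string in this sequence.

Replace each of the 15 characters of oqoqoqoqoqoqoqo in place — oqo q oqo q oqo q oqo q oqo q oqo q oqo q oqo — and concatenate.

oqoqoqoqoqoqoqoqoqoqoqoqoqoqoqo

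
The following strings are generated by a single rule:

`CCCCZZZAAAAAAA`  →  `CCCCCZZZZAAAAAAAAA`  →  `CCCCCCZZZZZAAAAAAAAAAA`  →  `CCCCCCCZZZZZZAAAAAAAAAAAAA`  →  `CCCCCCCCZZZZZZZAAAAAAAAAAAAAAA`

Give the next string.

Term n consists of n+1 C's, followed by n Z's, followed by 2n+1 A's, where the shown terms are n = 3, 4, 5, 6, 7.
At n = 8 the blocks have lengths 9, 8, 17.

CCCCCCCCCZZZZZZZZAAAAAAAAAAAAAAAAA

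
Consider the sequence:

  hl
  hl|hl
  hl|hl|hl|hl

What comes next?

Every step duplicates the string with '|' between the halves.
Doubling hl|hl|hl|hl with '|' between the halves:

hl|hl|hl|hl|hl|hl|hl|hl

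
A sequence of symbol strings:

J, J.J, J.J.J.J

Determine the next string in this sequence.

Each string is two copies of the previous one joined by '.'.
So the next term is two copies of J.J.J.J with '.' between the halves.

J.J.J.J.J.J.J.J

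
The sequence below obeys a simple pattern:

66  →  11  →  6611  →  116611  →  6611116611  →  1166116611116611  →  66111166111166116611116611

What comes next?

116611661111661166111166111166116611116611

From term 3 onward, concatenate the second-to-last term with the last: 66·11 = 6611, 11·6611 = 116611, …
So term 8 is 1166116611116611·66111166111166116611116611.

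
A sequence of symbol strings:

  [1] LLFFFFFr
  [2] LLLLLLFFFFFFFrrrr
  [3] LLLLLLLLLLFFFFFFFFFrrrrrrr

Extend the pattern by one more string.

Term n consists of 4n-2 L's, followed by 2n+3 F's, followed by 3n-2 r's (n = 1, 2, …).
For the next term, n = 4, so the run lengths are 14, 11, 10.

LLLLLLLLLLLLLLFFFFFFFFFFFrrrrrrrrrr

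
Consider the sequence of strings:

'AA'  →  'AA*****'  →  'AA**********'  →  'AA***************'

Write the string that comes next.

The strings grow by a fixed suffix ***** each time.
So the next term is AA***************·*****.

AA********************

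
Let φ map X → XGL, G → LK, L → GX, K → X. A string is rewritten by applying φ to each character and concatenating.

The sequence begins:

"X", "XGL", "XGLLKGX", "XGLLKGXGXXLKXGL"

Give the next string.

XGLLKGXGXXLKXGLLKXGLXGLGXXXGLLKGX

φ(XGLLKGXGXXLKXGL) expands symbol-by-symbol to XGL LK GX GX X LK XGL LK XGL XGL GX X XGL LK GX; joining the 15 pieces gives the next term.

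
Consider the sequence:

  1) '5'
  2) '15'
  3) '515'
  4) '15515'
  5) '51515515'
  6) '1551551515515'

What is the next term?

515155151551551515515

Each term (from the third on) is the two preceding terms concatenated in order: term 3 = 5·15 = 515.
So term 7 is 51515515·1551551515515.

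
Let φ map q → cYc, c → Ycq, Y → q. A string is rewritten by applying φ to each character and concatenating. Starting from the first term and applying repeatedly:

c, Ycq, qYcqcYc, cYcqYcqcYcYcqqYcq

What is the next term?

YcqqYcqcYcqYcqcYcYcqqYcqqYcqcYccYcqYcqcYc

Replace each of the 17 characters of cYcqYcqcYcYcqqYcq in place — Ycq q Ycq cYc q Ycq cYc Ycq q Ycq q Ycq cYc cYc q Ycq cYc — and concatenate.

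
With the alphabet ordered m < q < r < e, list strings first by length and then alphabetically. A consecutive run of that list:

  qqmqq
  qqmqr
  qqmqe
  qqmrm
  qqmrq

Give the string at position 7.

qqmre

Continuing the enumeration 2 steps past qqmrq: qqmrq → qqmrr → (answer).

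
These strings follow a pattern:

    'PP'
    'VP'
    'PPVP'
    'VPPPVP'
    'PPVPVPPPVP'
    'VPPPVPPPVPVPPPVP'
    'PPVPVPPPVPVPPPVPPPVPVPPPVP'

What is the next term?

Each term (from the third on) is the two preceding terms concatenated in order: term 3 = PP·VP = PPVP.
The next term joins VPPPVPPPVPVPPPVP and PPVPVPPPVPVPPPVPPPVPVPPPVP.

VPPPVPPPVPVPPPVPPPVPVPPPVPVPPPVPPPVPVPPPVP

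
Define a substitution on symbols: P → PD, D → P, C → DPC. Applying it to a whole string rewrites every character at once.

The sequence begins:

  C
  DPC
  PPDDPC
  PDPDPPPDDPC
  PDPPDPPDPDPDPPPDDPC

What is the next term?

PDPPDPDPPDPDPPDPPDPPDPDPDPPPDDPC

Replace each of the 19 characters of PDPPDPPDPDPDPPPDDPC in place — PD P PD PD P PD PD P PD P PD P PD PD PD P P PD DPC — and concatenate.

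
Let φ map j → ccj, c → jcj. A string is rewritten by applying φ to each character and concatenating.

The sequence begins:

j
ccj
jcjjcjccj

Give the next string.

Expanding jcjjcjccj: j→ccj, c→jcj, j→ccj, j→ccj, c→jcj, j→ccj, c→jcj, c→jcj, j→ccj. Concatenated: ccj jcj ccj ccj jcj ccj jcj jcj ccj.

ccjjcjccjccjjcjccjjcjjcjccj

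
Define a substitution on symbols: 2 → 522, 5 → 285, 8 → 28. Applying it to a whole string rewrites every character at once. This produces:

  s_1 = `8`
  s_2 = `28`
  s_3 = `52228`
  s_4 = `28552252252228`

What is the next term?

φ(28552252252228) expands symbol-by-symbol to 522 28 285 285 522 522 285 522 522 285 522 522 522 28; joining the 14 pieces gives the next term.

5222828528552252228552252228552252252228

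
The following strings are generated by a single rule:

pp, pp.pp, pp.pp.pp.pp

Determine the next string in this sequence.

s(k+1) = s(k)·.·s(k) — each term doubles the last with '.' between the halves.
Doubling pp.pp.pp.pp with '.' between the halves:

pp.pp.pp.pp.pp.pp.pp.pp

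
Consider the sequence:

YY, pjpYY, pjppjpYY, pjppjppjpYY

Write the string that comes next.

pjppjppjppjpYY

The strings grow by a fixed prefix pjp each time.
So the next term is pjp·pjppjppjpYY.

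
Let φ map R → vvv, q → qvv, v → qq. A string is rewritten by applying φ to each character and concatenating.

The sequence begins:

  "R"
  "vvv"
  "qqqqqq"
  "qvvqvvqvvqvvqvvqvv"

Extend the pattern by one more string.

Rewriting the 18 symbols of qvvqvvqvvqvvqvvqvv one by one yields qvv qq qq qvv qq qq qvv qq qq qvv qq qq qvv qq qq qvv qq qq; concatenated:

qvvqqqqqvvqqqqqvvqqqqqvvqqqqqvvqqqqqvvqqqq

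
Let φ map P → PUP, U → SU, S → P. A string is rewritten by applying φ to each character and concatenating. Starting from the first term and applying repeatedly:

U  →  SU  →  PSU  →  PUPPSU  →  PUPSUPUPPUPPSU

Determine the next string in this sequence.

PUPSUPUPPSUPUPSUPUPPUPSUPUPPUPPSU

φ(PUPSUPUPPUPPSU) expands symbol-by-symbol to PUP SU PUP P SU PUP SU PUP PUP SU PUP PUP P SU; joining the 14 pieces gives the next term.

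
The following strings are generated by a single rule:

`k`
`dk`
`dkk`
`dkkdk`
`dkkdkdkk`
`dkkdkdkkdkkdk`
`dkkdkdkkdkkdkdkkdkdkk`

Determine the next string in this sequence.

dkkdkdkkdkkdkdkkdkdkkdkkdkdkkdkkdk

From term 3 onward, concatenate the last term with the second-to-last: dk·k = dkk, dkk·dk = dkkdk, …
So term 8 is dkkdkdkkdkkdkdkkdkdkk·dkkdkdkkdkkdk.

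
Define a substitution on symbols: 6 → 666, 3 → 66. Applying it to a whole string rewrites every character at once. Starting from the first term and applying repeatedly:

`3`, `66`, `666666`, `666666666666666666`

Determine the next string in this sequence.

Replace each of the 18 characters of 666666666666666666 in place — 666 666 666 666 666 666 666 666 666 666 666 666 666 666 666 666 666 666 — and concatenate.

666666666666666666666666666666666666666666666666666666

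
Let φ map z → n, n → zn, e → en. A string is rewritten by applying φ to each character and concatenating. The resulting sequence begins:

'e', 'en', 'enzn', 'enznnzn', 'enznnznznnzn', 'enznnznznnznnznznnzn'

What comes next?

enznnznznnznnznznnznznnznnznznnzn

Replace each of the 20 characters of enznnznznnznnznznnzn in place — en zn n zn zn n zn n zn zn n zn zn n zn n zn zn n zn — and concatenate.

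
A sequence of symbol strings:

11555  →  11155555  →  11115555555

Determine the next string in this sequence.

11111555555555

Each string has the form 1^{n+1} 5^{2n+1} (n = 1, 2, …).
For the next term, n = 4, so the run lengths are 5, 9.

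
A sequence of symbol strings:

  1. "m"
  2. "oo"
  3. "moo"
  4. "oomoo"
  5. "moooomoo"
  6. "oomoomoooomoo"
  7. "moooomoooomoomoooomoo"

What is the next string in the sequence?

Each term (from the third on) is the two preceding terms concatenated in order: term 3 = m·oo = moo.
The next term joins oomoomoooomoo and moooomoooomoomoooomoo.

oomoomoooomoomoooomoooomoomoooomoo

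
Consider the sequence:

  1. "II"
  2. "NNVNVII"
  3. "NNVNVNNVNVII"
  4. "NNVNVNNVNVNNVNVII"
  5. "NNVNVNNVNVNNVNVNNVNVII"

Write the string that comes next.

NNVNVNNVNVNNVNVNNVNVNNVNVII

The strings grow by a fixed prefix NNVNV each time.
So the next term is NNVNV·NNVNVNNVNVNNVNVNNVNVII.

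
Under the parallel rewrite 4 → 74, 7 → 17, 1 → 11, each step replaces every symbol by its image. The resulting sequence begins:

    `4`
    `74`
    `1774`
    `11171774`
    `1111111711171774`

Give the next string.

11111111111111171111111711171774

Replace each of the 16 characters of 1111111711171774 in place — 11 11 11 11 11 11 11 17 11 11 11 17 11 17 17 74 — and concatenate.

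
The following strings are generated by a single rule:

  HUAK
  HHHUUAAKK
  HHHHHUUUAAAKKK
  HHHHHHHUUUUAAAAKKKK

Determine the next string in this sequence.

Reading off run lengths: H runs 1, 3, 5, 7; U runs 1, 2, 3, 4; A runs 1, 2, 3, 4; K runs 1, 2, 3, 4 — each is linear in n (n = 1, 2, …).
At n = 5 the blocks have lengths 9, 5, 5, 5.

HHHHHHHHHUUUUUAAAAAKKKKK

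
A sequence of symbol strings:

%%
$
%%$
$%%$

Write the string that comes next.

%%$$%%$

From term 3 onward, concatenate the second-to-last term with the last: %%·$ = %%$, $·%%$ = $%%$, …
The next term joins %%$ and $%%$.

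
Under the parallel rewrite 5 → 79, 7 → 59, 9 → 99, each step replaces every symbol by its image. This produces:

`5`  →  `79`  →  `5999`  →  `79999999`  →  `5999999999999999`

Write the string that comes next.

Applying the rule to each of the 16 symbols of 5999999999999999 gives the pieces 79 99 99 99 99 99 99 99 99 99 99 99 99 99 99 99, which concatenate to the answer.

79999999999999999999999999999999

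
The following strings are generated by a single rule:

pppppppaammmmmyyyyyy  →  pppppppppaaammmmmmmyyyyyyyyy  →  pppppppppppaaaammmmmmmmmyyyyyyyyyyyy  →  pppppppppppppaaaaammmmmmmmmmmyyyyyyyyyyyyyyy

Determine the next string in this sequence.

Reading off run lengths: p runs 7, 9, 11, 13; a runs 2, 3, 4, 5; m runs 5, 7, 9, 11; y runs 6, 9, 12, 15 — each is linear in n, where the shown terms are n = 2, 3, 4, 5.
At n = 6 the blocks have lengths 15, 6, 13, 18.

pppppppppppppppaaaaaammmmmmmmmmmmmyyyyyyyyyyyyyyyyyy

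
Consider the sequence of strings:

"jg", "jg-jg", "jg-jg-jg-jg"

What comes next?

s(k+1) = s(k)·-·s(k) — each term doubles the last with '-' between the halves.
One more doubling of jg-jg-jg-jg gives the answer.

jg-jg-jg-jg-jg-jg-jg-jg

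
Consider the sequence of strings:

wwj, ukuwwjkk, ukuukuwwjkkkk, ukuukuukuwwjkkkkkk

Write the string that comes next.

s(k+1) = uku·s(k)·kk, so each term gains uku as a prefix and kk as a suffix.
So the next term is uku·ukuukuukuwwjkkkkkk·kk.

ukuukuukuukuwwjkkkkkkkk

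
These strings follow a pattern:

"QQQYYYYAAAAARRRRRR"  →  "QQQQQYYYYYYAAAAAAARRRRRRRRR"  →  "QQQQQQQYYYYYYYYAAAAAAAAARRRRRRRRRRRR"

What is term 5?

Term n consists of 2n-1 Q's, followed by 2n Y's, followed by 2n+1 A's, followed by 3n R's, where the shown terms are n = 2, 3, 4.
At n = 6 the blocks have lengths 11, 12, 13, 18.

QQQQQQQQQQQYYYYYYYYYYYYAAAAAAAAAAAAARRRRRRRRRRRRRRRRRR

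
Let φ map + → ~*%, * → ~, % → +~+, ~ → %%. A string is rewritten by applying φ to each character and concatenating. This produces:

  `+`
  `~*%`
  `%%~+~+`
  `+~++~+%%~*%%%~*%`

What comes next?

~*%%%~*%~*%%%~*%+~++~+%%~+~++~++~+%%~+~+

Replace each of the 16 characters of +~++~+%%~*%%%~*% in place — ~*% %% ~*% ~*% %% ~*% +~+ +~+ %% ~ +~+ +~+ +~+ %% ~ +~+ — and concatenate.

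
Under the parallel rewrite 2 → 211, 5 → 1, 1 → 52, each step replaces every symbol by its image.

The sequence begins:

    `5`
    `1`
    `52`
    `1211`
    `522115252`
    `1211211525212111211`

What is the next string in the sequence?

522115252211525212111211522115252522115252

Applying the rule to each of the 19 symbols of 1211211525212111211 gives the pieces 52 211 52 52 211 52 52 1 211 1 211 52 211 52 52 52 211 52 52, which concatenate to the answer.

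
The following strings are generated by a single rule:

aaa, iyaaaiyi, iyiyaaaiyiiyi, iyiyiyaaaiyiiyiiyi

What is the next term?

Every step adds iy to the front and iyi to the end of the previous string.
One more step from iyiyiyaaaiyiiyiiyi gives the answer.

iyiyiyiyaaaiyiiyiiyiiyi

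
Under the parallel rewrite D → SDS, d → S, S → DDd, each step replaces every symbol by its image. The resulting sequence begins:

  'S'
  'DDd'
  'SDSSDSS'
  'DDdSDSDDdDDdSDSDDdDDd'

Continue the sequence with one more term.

Applying the rule to each of the 21 symbols of DDdSDSDDdDDdSDSDDdDDd gives the pieces SDS SDS S DDd SDS DDd SDS SDS S SDS SDS S DDd SDS DDd SDS SDS S SDS SDS S, which concatenate to the answer.

SDSSDSSDDdSDSDDdSDSSDSSSDSSDSSDDdSDSDDdSDSSDSSSDSSDSS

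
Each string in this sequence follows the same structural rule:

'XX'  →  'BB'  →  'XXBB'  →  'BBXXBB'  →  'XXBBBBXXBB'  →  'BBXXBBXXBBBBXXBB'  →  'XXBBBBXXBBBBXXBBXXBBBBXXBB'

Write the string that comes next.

From term 3 onward, concatenate the second-to-last term with the last: XX·BB = XXBB, BB·XXBB = BBXXBB, …
So term 8 is BBXXBBXXBBBBXXBB·XXBBBBXXBBBBXXBBXXBBBBXXBB.

BBXXBBXXBBBBXXBBXXBBBBXXBBBBXXBBXXBBBBXXBB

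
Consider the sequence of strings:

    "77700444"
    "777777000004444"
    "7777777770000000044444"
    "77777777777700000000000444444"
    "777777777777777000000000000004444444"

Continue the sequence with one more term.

Reading off run lengths: 7 runs 3, 6, 9, 12, 15; 0 runs 2, 5, 8, 11, 14; 4 runs 3, 4, 5, 6, 7 — each is linear in n (n = 1, 2, …).
For the next term, n = 6, so the run lengths are 18, 17, 8.

7777777777777777770000000000000000044444444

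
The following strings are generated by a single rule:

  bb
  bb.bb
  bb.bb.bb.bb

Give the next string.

s(k+1) = s(k)·.·s(k) — each term doubles the last with '.' between the halves.
Doubling bb.bb.bb.bb with '.' between the halves:

bb.bb.bb.bb.bb.bb.bb.bb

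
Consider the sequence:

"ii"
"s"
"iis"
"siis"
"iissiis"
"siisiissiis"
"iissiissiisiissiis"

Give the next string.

siisiissiisiissiissiisiissiis

Each term (from the third on) is the two preceding terms concatenated in order: term 3 = ii·s = iis.
So term 8 is siisiissiis·iissiissiisiissiis.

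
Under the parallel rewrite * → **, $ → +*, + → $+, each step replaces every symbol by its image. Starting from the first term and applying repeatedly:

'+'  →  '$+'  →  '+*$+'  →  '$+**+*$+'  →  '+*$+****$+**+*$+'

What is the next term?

Rewriting the 16 symbols of +*$+****$+**+*$+ one by one yields $+ ** +* $+ ** ** ** ** +* $+ ** ** $+ ** +* $+; concatenated:

$+**+*$+********+*$+****$+**+*$+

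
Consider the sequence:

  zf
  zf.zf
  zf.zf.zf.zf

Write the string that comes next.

Every step duplicates the string with '.' between the halves.
One more doubling of zf.zf.zf.zf gives the answer.

zf.zf.zf.zf.zf.zf.zf.zf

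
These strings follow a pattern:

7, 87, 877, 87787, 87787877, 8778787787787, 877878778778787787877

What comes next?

8778787787787877878778778787787787

Each term (from the third on) is the previous term followed by the one before it: term 3 = 87·7 = 877.
The next term joins 877878778778787787877 and 8778787787787.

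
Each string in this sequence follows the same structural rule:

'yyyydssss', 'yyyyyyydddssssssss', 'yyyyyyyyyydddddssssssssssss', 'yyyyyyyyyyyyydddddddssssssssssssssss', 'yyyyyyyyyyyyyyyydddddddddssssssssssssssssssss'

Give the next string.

yyyyyyyyyyyyyyyyyyydddddddddddssssssssssssssssssssssss

The n-th term is 3n+1 y's then 2n-1 d's then 4n s's (n = 1, 2, …).
At n = 6 the blocks have lengths 19, 11, 24.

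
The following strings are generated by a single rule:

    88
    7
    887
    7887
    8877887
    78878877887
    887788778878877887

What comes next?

78878877887887788778878877887

From term 3 onward, concatenate the second-to-last term with the last: 88·7 = 887, 7·887 = 7887, …
Continuing: 78878877887 · 887788778878877887 gives term 8.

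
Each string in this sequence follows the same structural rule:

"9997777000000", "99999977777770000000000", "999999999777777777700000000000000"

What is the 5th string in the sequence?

Reading off run lengths: 9 runs 3, 6, 9; 7 runs 4, 7, 10; 0 runs 6, 10, 14 — each is linear in n (n = 1, 2, …).
For term 5, n = 5, so the run lengths are 15, 16, 22.

99999999999999977777777777777770000000000000000000000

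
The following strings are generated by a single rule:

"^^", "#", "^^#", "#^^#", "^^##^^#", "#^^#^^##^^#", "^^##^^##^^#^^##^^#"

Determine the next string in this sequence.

#^^#^^##^^#^^##^^##^^#^^##^^#

This is a Fibonacci-style word recurrence s(k) = s(k−2)·s(k−1): e.g. ^^·# = ^^#.
So term 8 is #^^#^^##^^#·^^##^^##^^#^^##^^#.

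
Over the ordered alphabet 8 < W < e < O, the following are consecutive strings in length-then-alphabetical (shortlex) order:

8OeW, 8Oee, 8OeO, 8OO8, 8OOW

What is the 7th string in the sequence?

Continuing the enumeration 2 steps past 8OOW: 8OOW → 8OOe → (answer).

8OOO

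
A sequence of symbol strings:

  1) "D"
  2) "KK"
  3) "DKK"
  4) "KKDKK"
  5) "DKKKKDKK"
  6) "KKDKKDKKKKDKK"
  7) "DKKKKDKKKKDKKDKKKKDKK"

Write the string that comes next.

This is a Fibonacci-style word recurrence s(k) = s(k−2)·s(k−1): e.g. D·KK = DKK.
The next term joins KKDKKDKKKKDKK and DKKKKDKKKKDKKDKKKKDKK.

KKDKKDKKKKDKKDKKKKDKKKKDKKDKKKKDKK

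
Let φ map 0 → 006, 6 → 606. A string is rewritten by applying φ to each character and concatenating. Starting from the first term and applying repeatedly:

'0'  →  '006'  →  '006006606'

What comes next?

Rewriting each symbol of 006006606: 0→006, 0→006, 6→606, 0→006, 0→006, 6→606, 6→606, 0→006, 6→606, which concatenates to 006 006 606 006 006 606 606 006 606.

006006606006006606606006606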